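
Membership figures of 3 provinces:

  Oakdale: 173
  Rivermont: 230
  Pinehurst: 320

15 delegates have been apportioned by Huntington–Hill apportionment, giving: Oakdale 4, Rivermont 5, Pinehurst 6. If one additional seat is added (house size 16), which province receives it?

Priority for the next seat is population ÷ (√(s·(s+1))).
Priorities: Oakdale 38.684, Rivermont 41.992, Pinehurst 49.377.
Highest priority: Pinehurst.

Pinehurst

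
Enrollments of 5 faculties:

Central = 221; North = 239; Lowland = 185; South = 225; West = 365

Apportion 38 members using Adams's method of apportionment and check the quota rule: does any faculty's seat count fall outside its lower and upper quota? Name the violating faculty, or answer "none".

none

Standard quotas: Central 6.800, North 7.354, Lowland 5.692, South 6.923, West 11.231.
Adams allocation: Central 7, North 7, Lowland 6, South 7, West 11.
Every allocation lies between the lower and upper quota.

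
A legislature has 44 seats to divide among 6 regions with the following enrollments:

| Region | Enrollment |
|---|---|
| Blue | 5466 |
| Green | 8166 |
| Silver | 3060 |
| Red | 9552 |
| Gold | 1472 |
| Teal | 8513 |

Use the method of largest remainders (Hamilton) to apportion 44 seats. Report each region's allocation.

Total 36229; standard divisor 36229/44 ≈ 823.386.
Standard quotas: Blue 6.6384, Green 9.9176, Silver 3.7164, Red 11.6009, Gold 1.7877, Teal 10.3390.
Lower quotas: Blue 6, Green 9, Silver 3, Red 11, Gold 1, Teal 10 (sum 40, leaving 4 seats).
Remainders in descending order: Green 0.9176, Gold 0.7877, Silver 0.7164, Blue 0.6384, Red 0.6009, Teal 0.3390.
Largest remainders: Green, Gold, Silver, Blue receive the extra seats.

Blue: 7, Green: 10, Silver: 4, Red: 11, Gold: 2, Teal: 10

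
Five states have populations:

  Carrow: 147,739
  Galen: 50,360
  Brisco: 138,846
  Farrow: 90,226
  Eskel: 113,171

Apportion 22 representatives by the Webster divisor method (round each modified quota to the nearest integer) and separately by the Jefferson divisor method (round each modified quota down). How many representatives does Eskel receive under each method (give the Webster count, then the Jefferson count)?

4 and 5

Webster: Carrow 6, Galen 2, Brisco 6, Farrow 4, Eskel 4.
Jefferson: Carrow 6, Galen 2, Brisco 6, Farrow 3, Eskel 5.
Eskel gets 4 under Webster and 5 under Jefferson.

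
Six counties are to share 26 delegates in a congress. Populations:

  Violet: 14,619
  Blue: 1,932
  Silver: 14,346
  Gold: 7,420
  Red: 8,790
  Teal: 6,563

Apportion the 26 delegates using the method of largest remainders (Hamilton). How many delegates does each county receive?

Standard divisor: 53670 ÷ 26 ≈ 2064.231.
Standard quotas: Violet 7.0821, Blue 0.9359, Silver 6.9498, Gold 3.5946, Red 4.2582, Teal 3.1794.
Lower quotas: Violet 7, Blue 0, Silver 6, Gold 3, Red 4, Teal 3 (sum 23, leaving 3 seats).
Remainders in descending order: Silver 0.9498, Blue 0.9359, Gold 0.5946, Red 0.2582, Teal 0.1794, Violet 0.0821.
The surplus seats go to Silver, Blue, Gold.

Violet 7, Blue 1, Silver 7, Gold 4, Red 4, Teal 3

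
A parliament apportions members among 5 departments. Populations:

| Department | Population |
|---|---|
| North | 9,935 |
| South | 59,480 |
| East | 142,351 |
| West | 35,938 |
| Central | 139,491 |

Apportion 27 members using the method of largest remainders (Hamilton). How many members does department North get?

Standard divisor: 387195 ÷ 27 ≈ 14340.556.
Standard quotas: North 0.6928, South 4.1477, East 9.9265, West 2.5060, Central 9.7270.
Lower quotas: North 0, South 4, East 9, West 2, Central 9 (sum 24, leaving 3 seats).
Remainders in descending order: East 0.9265, Central 0.7270, North 0.6928, West 0.5060, South 0.1477.
Largest remainders: East, Central, North receive the extra seats.
North receives 1.

1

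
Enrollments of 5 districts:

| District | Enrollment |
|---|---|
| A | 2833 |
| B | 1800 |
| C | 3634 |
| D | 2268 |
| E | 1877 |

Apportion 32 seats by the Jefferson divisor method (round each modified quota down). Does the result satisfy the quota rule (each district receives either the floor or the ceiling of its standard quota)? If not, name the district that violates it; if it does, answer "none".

Standard quotas: A 7.304, B 4.641, C 9.369, D 5.847, E 4.839.
Jefferson allocation: A 7, B 4, C 10, D 6, E 5.
Every allocation lies between the lower and upper quota.

none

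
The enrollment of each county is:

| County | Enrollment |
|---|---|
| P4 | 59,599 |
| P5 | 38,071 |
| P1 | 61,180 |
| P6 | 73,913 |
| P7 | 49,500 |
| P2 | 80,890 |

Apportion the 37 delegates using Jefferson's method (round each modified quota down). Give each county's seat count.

Standard divisor 363153/37 ≈ 9814.946; standard quotas: P4 6.072, P5 3.879, P1 6.233, P6 7.531, P7 5.043, P2 8.242.
Rounding down gives 6, 3, 6, 7, 5, 8 = 35 seats, so the divisor must be adjusted.
With modified divisor 9100: modified quotas P4 6.549, P5 4.184, P1 6.723, P6 8.122, P7 5.440, P2 8.889.
Rounding down: P4 6, P5 4, P1 6, P6 8, P7 5, P2 8 (total 37).

P4=6, P5=4, P1=6, P6=8, P7=5, P2=8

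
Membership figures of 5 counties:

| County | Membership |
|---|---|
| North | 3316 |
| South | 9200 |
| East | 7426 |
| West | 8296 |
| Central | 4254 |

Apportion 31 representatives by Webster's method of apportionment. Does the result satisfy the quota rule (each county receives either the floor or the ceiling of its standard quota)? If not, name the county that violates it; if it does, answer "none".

none

Standard quotas: North 3.164, South 8.778, East 7.085, West 7.915, Central 4.059.
Webster allocation: North 3, South 9, East 7, West 8, Central 4.
Every allocation lies between the lower and upper quota.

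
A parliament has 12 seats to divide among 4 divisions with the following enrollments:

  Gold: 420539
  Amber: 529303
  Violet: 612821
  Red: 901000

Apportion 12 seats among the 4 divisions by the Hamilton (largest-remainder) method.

Gold: 2; Amber: 3; Violet: 3; Red: 4

The standard divisor is 2463663/12 ≈ 205305.25.
Standard quotas: Gold 2.0484, Amber 2.5781, Violet 2.9849, Red 4.3886.
Lower quotas: Gold 2, Amber 2, Violet 2, Red 4 (sum 10, leaving 2 seats).
Remainders in descending order: Violet 0.9849, Amber 0.5781, Red 0.3886, Gold 0.0484.
Largest remainders: Violet, Amber receive the extra seats.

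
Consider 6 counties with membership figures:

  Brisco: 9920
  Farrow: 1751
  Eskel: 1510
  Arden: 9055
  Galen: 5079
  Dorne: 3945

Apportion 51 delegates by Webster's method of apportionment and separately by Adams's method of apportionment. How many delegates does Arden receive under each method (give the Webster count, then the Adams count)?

15 and 14

Webster: Brisco 16, Farrow 3, Eskel 2, Arden 15, Galen 8, Dorne 7.
Adams: Brisco 16, Farrow 3, Eskel 3, Arden 14, Galen 8, Dorne 7.
Arden gets 15 under Webster and 14 under Adams.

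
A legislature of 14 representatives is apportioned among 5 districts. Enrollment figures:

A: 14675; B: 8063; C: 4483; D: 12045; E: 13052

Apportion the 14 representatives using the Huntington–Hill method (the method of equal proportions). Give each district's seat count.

A=4; B=2; C=1; D=3; E=4

With divisor 3622: modified quotas A 4.052, B 2.226, C 1.238, D 3.326, E 3.604.
Geometric-mean thresholds: A √(4·5)=4.472, B √(2·3)=2.449, C √(1·2)=1.414, D √(3·4)=3.464, E √(3·4)=3.464.
Each quota rounded against its threshold gives A 4, B 2, C 1, D 3, E 4 (total 14).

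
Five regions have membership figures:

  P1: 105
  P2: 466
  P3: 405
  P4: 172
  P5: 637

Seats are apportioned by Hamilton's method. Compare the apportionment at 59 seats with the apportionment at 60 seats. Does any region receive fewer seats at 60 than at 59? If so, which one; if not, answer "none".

P1

At 59 seats: P1 4, P2 15, P3 13, P4 6, P5 21.
At 60 seats: P1 3, P2 16, P3 14, P4 6, P5 21.
P1 drops from 4 to 3.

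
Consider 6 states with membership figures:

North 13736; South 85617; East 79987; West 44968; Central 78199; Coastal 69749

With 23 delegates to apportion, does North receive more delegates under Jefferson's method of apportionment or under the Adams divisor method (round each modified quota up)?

Adams

Jefferson: North 0, South 6, East 5, West 3, Central 5, Coastal 4.
Adams: North 1, South 5, East 5, West 3, Central 5, Coastal 4.
North gets 0 under Jefferson and 1 under Adams.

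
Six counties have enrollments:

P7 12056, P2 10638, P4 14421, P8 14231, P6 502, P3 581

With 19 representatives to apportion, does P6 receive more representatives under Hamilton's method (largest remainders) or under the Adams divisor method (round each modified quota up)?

Adams

Hamilton: P7 5, P2 4, P4 5, P8 5, P6 0, P3 0.
Adams: P7 4, P2 3, P4 5, P8 5, P6 1, P3 1.
P6 gets 0 under Hamilton and 1 under Adams.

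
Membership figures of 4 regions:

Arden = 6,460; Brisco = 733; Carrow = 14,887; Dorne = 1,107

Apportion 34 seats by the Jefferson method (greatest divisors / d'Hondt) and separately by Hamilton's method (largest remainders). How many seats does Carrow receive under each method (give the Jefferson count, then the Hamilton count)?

Jefferson: Arden 9, Brisco 1, Carrow 23, Dorne 1.
Hamilton: Arden 9, Brisco 1, Carrow 22, Dorne 2.
Carrow gets 23 under Jefferson and 22 under Hamilton.

23 and 22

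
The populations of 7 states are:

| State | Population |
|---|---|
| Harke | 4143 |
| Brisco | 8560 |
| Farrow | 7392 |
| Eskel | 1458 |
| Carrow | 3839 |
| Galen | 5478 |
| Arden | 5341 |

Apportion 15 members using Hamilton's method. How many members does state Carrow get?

2

The standard divisor is 36211/15 ≈ 2414.067.
Standard quotas: Harke 1.7162, Brisco 3.5459, Farrow 3.0621, Eskel 0.6040, Carrow 1.5903, Galen 2.2692, Arden 2.2124.
Lower quotas: Harke 1, Brisco 3, Farrow 3, Eskel 0, Carrow 1, Galen 2, Arden 2 (sum 12, leaving 3 seats).
Remainders in descending order: Harke 0.7162, Eskel 0.6040, Carrow 0.5903, Brisco 0.5459, Galen 0.2692, Arden 0.2124, Farrow 0.0621.
The surplus seats go to Harke, Eskel, Carrow.
Carrow receives 2.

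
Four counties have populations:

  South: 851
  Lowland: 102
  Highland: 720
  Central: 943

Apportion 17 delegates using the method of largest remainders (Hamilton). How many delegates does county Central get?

6

The standard divisor is 2616/17 ≈ 153.882.
Standard quotas: South 5.530, Lowland 0.663, Highland 4.679, Central 6.128.
Lower quotas: South 5, Lowland 0, Highland 4, Central 6 (sum 15, leaving 2 seats).
Remainders in descending order: Highland 0.679, Lowland 0.663, South 0.530, Central 0.128.
The surplus seats go to Highland, Lowland.
Central receives 6.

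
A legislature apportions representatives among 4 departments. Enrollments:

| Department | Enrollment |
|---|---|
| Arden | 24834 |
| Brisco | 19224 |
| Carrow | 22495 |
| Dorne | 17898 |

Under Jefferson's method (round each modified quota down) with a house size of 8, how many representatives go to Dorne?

2

Standard divisor 84451/8 ≈ 10556.375; standard quotas: Arden 2.353, Brisco 1.821, Carrow 2.131, Dorne 1.695.
Rounding down gives 2, 1, 2, 1 = 6 seats, so the divisor must be adjusted.
With modified divisor 8600: modified quotas Arden 2.888, Brisco 2.235, Carrow 2.616, Dorne 2.081.
Rounding down: Arden 2, Brisco 2, Carrow 2, Dorne 2 (total 8).
Dorne receives 2.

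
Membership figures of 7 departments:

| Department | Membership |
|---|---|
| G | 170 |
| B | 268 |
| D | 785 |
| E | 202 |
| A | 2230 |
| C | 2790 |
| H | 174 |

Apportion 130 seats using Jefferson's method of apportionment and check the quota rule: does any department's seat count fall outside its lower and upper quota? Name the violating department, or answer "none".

C

Standard quotas: G 3.339, B 5.264, D 15.418, E 3.967, A 43.798, C 54.797, H 3.417.
Jefferson allocation: G 3, B 5, D 15, E 4, A 44, C 56, H 3.
C has quota 54.797 (lower 54, upper 55) but receives 56 — outside the quota interval.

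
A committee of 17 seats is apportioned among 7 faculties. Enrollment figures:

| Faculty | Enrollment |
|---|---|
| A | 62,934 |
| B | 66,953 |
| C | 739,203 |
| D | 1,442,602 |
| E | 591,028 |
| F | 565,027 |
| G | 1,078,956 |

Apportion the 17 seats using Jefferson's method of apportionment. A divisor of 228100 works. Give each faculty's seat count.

A 0, B 0, C 3, D 6, E 2, F 2, G 4

With modified divisor 228100: modified quotas A 0.276, B 0.294, C 3.241, D 6.324, E 2.591, F 2.477, G 4.730.
Rounding down: A 0, B 0, C 3, D 6, E 2, F 2, G 4 (total 17).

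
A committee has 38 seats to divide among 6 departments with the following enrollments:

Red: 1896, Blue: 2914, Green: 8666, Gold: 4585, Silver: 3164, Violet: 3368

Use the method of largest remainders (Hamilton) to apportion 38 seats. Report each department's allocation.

Red: 3, Blue: 5, Green: 13, Gold: 7, Silver: 5, Violet: 5

Total 24593; standard divisor 24593/38 ≈ 647.184.
Standard quotas: Red 2.9296, Blue 4.5026, Green 13.3903, Gold 7.0845, Silver 4.8889, Violet 5.2041.
Lower quotas: Red 2, Blue 4, Green 13, Gold 7, Silver 4, Violet 5 (sum 35, leaving 3 seats).
Remainders in descending order: Red 0.9296, Silver 0.8889, Blue 0.5026, Green 0.3903, Violet 0.2041, Gold 0.0845.
Largest remainders: Red, Silver, Blue receive the extra seats.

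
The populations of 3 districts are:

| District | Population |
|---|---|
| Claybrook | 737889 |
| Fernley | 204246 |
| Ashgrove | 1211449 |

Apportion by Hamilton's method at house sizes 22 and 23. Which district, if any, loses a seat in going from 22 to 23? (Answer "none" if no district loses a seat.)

At 22 seats: Claybrook 8, Fernley 2, Ashgrove 12.
At 23 seats: Claybrook 8, Fernley 2, Ashgrove 13.
No district's allocation decreased.

none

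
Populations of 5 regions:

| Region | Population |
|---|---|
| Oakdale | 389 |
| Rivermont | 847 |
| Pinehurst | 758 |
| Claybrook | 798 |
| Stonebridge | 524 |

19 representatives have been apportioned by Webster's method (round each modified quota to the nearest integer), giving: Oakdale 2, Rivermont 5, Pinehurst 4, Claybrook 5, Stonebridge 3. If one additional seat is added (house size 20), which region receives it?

Priority for the next seat is population ÷ (current seats + 0.5).
Priorities: Oakdale 155.600, Rivermont 154.000, Pinehurst 168.444, Claybrook 145.091, Stonebridge 149.714.
Highest priority: Pinehurst.

Pinehurst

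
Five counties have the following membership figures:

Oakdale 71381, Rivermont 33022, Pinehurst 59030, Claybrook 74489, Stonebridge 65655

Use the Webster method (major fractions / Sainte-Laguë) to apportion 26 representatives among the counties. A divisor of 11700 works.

With modified divisor 11700: modified quotas Oakdale 6.101, Rivermont 2.822, Pinehurst 5.045, Claybrook 6.367, Stonebridge 5.612.
Rounding to the nearest integer: Oakdale 6, Rivermont 3, Pinehurst 5, Claybrook 6, Stonebridge 6 (total 26).

Oakdale=6; Rivermont=3; Pinehurst=5; Claybrook=6; Stonebridge=6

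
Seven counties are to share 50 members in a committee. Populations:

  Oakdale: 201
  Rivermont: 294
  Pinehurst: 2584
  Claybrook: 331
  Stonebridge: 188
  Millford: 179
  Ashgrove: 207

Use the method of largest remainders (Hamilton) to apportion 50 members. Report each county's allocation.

The standard divisor is 3984/50 ≈ 79.68.
Standard quotas: Oakdale 2.523, Rivermont 3.690, Pinehurst 32.430, Claybrook 4.154, Stonebridge 2.359, Millford 2.246, Ashgrove 2.598.
Lower quotas: Oakdale 2, Rivermont 3, Pinehurst 32, Claybrook 4, Stonebridge 2, Millford 2, Ashgrove 2 (sum 47, leaving 3 seats).
Remainders in descending order: Rivermont 0.690, Ashgrove 0.598, Oakdale 0.523, Pinehurst 0.430, Stonebridge 0.359, Millford 0.246, Claybrook 0.154.
Largest remainders: Rivermont, Ashgrove, Oakdale receive the extra seats.

Oakdale=3, Rivermont=4, Pinehurst=32, Claybrook=4, Stonebridge=2, Millford=2, Ashgrove=3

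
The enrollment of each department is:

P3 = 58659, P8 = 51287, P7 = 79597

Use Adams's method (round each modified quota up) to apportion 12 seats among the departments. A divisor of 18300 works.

With modified divisor 18300: modified quotas P3 3.205, P8 2.803, P7 4.350.
Rounding up: P3 4, P8 3, P7 5 (total 12).

P3 4, P8 3, P7 5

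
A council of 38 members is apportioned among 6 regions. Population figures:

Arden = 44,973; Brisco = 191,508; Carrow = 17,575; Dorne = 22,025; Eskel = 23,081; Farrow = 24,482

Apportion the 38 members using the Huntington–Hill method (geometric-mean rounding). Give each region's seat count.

Arden 5, Brisco 22, Carrow 2, Dorne 3, Eskel 3, Farrow 3

With divisor 8712: modified quotas Arden 5.162, Brisco 21.982, Carrow 2.017, Dorne 2.528, Eskel 2.649, Farrow 2.810.
Geometric-mean thresholds: Arden √(5·6)=5.477, Brisco √(21·22)=21.494, Carrow √(2·3)=2.449, Dorne √(2·3)=2.449, Eskel √(2·3)=2.449, Farrow √(2·3)=2.449.
Each quota rounded against its threshold gives Arden 5, Brisco 22, Carrow 2, Dorne 3, Eskel 3, Farrow 3 (total 38).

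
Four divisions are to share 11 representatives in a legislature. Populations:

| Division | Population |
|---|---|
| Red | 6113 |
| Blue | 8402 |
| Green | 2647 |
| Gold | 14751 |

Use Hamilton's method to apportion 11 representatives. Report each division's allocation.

Red=2, Blue=3, Green=1, Gold=5

Total 31913; standard divisor 31913/11 ≈ 2901.182.
Standard quotas: Red 2.1071, Blue 2.8961, Green 0.9124, Gold 5.0845.
Lower quotas: Red 2, Blue 2, Green 0, Gold 5 (sum 9, leaving 2 seats).
Remainders in descending order: Green 0.9124, Blue 0.8961, Red 0.1071, Gold 0.0845.
Largest remainders: Green, Blue receive the extra seats.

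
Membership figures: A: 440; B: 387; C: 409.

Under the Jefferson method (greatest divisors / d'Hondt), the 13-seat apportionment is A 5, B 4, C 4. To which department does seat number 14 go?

Priority for the next seat is population ÷ (current seats + 1).
Priorities: A 73.333, B 77.400, C 81.800.
Highest priority: C.

C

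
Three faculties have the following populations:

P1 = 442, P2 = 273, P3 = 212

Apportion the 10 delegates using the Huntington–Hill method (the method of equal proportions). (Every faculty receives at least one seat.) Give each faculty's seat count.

P1 5; P2 3; P3 2

With divisor 93: modified quotas P1 4.753, P2 2.935, P3 2.280.
Geometric-mean thresholds: P1 √(4·5)=4.472, P2 √(2·3)=2.449, P3 √(2·3)=2.449.
Each quota rounded against its threshold gives P1 5, P2 3, P3 2 (total 10).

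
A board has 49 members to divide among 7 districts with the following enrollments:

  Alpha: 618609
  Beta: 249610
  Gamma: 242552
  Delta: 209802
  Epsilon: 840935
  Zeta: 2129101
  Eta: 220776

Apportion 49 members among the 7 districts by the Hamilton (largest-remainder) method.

Alpha: 7; Beta: 3; Gamma: 3; Delta: 2; Epsilon: 9; Zeta: 23; Eta: 2

Standard divisor: 4511385 ÷ 49 ≈ 92069.082.
Standard quotas: Alpha 6.7190, Beta 2.7111, Gamma 2.6345, Delta 2.2787, Epsilon 9.1337, Zeta 23.1250, Eta 2.3979.
Lower quotas: Alpha 6, Beta 2, Gamma 2, Delta 2, Epsilon 9, Zeta 23, Eta 2 (sum 46, leaving 3 seats).
Remainders in descending order: Alpha 0.7190, Beta 0.7111, Gamma 0.6345, Eta 0.3979, Delta 0.2787, Epsilon 0.1337, Zeta 0.1250.
The surplus seats go to Alpha, Beta, Gamma.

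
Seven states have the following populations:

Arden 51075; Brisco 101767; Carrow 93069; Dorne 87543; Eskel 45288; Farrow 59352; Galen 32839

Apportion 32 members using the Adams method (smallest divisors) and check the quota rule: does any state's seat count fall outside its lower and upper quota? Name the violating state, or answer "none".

Standard quotas: Arden 3.471, Brisco 6.915, Carrow 6.324, Dorne 5.949, Eskel 3.077, Farrow 4.033, Galen 2.231.
Adams allocation: Arden 4, Brisco 7, Carrow 6, Dorne 6, Eskel 3, Farrow 4, Galen 2.
Every allocation lies between the lower and upper quota.

none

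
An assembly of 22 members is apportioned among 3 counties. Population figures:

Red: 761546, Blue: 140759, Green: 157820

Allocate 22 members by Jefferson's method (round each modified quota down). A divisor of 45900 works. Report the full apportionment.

Red=16; Blue=3; Green=3

With modified divisor 45900: modified quotas Red 16.591, Blue 3.067, Green 3.438.
Rounding down: Red 16, Blue 3, Green 3 (total 22).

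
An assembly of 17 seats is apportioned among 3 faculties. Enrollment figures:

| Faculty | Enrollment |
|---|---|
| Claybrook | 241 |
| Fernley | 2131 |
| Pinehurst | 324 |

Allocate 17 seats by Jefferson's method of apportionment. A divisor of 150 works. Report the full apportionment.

Claybrook=1; Fernley=14; Pinehurst=2

With modified divisor 150: modified quotas Claybrook 1.607, Fernley 14.207, Pinehurst 2.160.
Rounding down: Claybrook 1, Fernley 14, Pinehurst 2 (total 17).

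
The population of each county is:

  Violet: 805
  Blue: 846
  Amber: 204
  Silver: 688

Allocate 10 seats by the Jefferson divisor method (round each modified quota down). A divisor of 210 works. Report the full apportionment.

With modified divisor 210: modified quotas Violet 3.833, Blue 4.029, Amber 0.971, Silver 3.276.
Rounding down: Violet 3, Blue 4, Amber 0, Silver 3 (total 10).

Violet=3; Blue=4; Amber=0; Silver=3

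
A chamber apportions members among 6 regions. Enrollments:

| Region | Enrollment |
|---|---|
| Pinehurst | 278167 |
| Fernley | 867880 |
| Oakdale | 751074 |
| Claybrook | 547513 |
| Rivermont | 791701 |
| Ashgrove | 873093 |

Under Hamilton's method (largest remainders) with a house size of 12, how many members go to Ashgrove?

3

The standard divisor is 4109428/12 ≈ 342452.333.
Standard quotas: Pinehurst 0.8123, Fernley 2.5343, Oakdale 2.1932, Claybrook 1.5988, Rivermont 2.3119, Ashgrove 2.5495.
Lower quotas: Pinehurst 0, Fernley 2, Oakdale 2, Claybrook 1, Rivermont 2, Ashgrove 2 (sum 9, leaving 3 seats).
Remainders in descending order: Pinehurst 0.8123, Claybrook 0.5988, Ashgrove 0.5495, Fernley 0.5343, Rivermont 0.3119, Oakdale 0.1932.
Largest remainders: Pinehurst, Claybrook, Ashgrove receive the extra seats.
Ashgrove receives 3.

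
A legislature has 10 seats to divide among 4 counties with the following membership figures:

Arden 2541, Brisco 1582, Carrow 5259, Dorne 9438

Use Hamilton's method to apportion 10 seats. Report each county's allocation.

Standard divisor: 18820 ÷ 10 = 1882.
Standard quotas: Arden 1.3502, Brisco 0.8406, Carrow 2.7944, Dorne 5.0149.
Lower quotas: Arden 1, Brisco 0, Carrow 2, Dorne 5 (sum 8, leaving 2 seats).
Remainders in descending order: Brisco 0.8406, Carrow 0.7944, Arden 0.3502, Dorne 0.0149.
Largest remainders: Brisco, Carrow receive the extra seats.

Arden 1, Brisco 1, Carrow 3, Dorne 5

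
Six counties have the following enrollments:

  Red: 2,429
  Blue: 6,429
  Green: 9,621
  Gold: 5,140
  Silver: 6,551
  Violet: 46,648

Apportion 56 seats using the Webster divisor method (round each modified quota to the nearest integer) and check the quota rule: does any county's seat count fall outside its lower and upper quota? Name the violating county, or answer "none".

Violet

Standard quotas: Red 1.771, Blue 4.687, Green 7.014, Gold 3.747, Silver 4.776, Violet 34.006.
Webster allocation: Red 2, Blue 5, Green 7, Gold 4, Silver 5, Violet 33.
Violet has quota 34.006 (lower 34, upper 35) but receives 33 — outside the quota interval.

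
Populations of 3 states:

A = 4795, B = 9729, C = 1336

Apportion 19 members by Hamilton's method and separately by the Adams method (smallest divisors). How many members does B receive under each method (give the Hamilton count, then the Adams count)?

12 and 11

Hamilton: A 6, B 12, C 1.
Adams: A 6, B 11, C 2.
B gets 12 under Hamilton and 11 under Adams.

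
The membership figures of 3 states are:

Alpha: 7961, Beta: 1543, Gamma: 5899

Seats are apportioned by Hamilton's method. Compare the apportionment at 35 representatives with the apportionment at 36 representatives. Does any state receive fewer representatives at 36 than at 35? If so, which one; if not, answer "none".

At 35 seats: Alpha 18, Beta 4, Gamma 13.
At 36 seats: Alpha 19, Beta 3, Gamma 14.
Beta drops from 4 to 3.

Beta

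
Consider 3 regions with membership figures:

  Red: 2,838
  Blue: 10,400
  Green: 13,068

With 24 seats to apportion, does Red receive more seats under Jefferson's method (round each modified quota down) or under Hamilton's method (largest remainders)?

Jefferson: Red 2, Blue 10, Green 12.
Hamilton: Red 3, Blue 9, Green 12.
Red gets 2 under Jefferson and 3 under Hamilton.

Hamilton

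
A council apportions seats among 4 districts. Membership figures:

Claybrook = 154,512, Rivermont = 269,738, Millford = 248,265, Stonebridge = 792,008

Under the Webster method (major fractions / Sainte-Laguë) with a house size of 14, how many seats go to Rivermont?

3

Standard divisor 1464523/14 ≈ 104608.786; standard quotas: Claybrook 1.477, Rivermont 2.579, Millford 2.373, Stonebridge 7.571.
Rounding to the nearest integer gives Claybrook 1, Rivermont 3, Millford 2, Stonebridge 8 — total 14, matching the house size, so no adjustment is needed.
Rivermont receives 3.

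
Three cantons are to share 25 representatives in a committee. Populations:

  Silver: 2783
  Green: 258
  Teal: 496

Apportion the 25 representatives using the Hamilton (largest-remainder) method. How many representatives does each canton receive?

Silver: 20, Green: 2, Teal: 3

Standard divisor: 3537 ÷ 25 ≈ 141.48.
Standard quotas: Silver 19.671, Green 1.824, Teal 3.506.
Lower quotas: Silver 19, Green 1, Teal 3 (sum 23, leaving 2 seats).
Remainders in descending order: Green 0.824, Silver 0.671, Teal 0.506.
The surplus seats go to Green, Silver.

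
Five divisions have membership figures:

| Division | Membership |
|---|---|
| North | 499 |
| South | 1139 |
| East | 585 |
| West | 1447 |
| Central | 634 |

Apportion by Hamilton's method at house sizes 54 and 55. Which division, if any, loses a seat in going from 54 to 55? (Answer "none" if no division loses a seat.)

At 54 seats: North 6, South 14, East 8, West 18, Central 8.
At 55 seats: North 6, South 15, East 7, West 19, Central 8.
East drops from 8 to 7.

East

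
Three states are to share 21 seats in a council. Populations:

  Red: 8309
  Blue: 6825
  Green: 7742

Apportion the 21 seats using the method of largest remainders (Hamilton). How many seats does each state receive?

Red=8; Blue=6; Green=7

Standard divisor: 22876 ÷ 21 ≈ 1089.333.
Standard quotas: Red 7.6276, Blue 6.2653, Green 7.1071.
Lower quotas: Red 7, Blue 6, Green 7 (sum 20, leaving 1 seat).
Remainders in descending order: Red 0.6276, Blue 0.2653, Green 0.1071.
The surplus seat goes to Red.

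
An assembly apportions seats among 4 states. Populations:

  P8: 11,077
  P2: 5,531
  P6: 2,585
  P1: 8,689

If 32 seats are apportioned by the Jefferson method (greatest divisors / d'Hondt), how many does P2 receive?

Standard divisor 27882/32 ≈ 871.312; standard quotas: P8 12.713, P2 6.348, P6 2.967, P1 9.972.
Rounding down gives 12, 6, 2, 9 = 29 seats, so the divisor must be adjusted.
With modified divisor 800: modified quotas P8 13.846, P2 6.914, P6 3.231, P1 10.861.
Rounding down: P8 13, P2 6, P6 3, P1 10 (total 32).
P2 receives 6.

6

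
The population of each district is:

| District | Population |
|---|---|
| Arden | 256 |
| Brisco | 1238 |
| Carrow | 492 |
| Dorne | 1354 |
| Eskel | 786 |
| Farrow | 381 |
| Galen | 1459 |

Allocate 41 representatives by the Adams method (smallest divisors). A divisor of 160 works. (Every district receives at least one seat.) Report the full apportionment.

With modified divisor 160: modified quotas Arden 1.600, Brisco 7.737, Carrow 3.075, Dorne 8.463, Eskel 4.912, Farrow 2.381, Galen 9.119.
Rounding up: Arden 2, Brisco 8, Carrow 4, Dorne 9, Eskel 5, Farrow 3, Galen 10 (total 41).

Arden: 2, Brisco: 8, Carrow: 4, Dorne: 9, Eskel: 5, Farrow: 3, Galen: 10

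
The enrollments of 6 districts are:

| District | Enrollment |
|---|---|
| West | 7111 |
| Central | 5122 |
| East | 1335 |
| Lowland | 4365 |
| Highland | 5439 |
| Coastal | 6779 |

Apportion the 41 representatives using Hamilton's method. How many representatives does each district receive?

West 10, Central 7, East 2, Lowland 6, Highland 7, Coastal 9

Total 30151; standard divisor 30151/41 ≈ 735.39.
Standard quotas: West 9.6697, Central 6.9650, East 1.8154, Lowland 5.9356, Highland 7.3961, Coastal 9.2182.
Lower quotas: West 9, Central 6, East 1, Lowland 5, Highland 7, Coastal 9 (sum 37, leaving 4 seats).
Remainders in descending order: Central 0.9650, Lowland 0.9356, East 0.8154, West 0.6697, Highland 0.3961, Coastal 0.2182.
Largest remainders: Central, Lowland, East, West receive the extra seats.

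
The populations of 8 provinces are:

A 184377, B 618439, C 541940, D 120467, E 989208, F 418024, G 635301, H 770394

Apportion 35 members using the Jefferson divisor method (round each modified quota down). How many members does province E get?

9

Standard divisor 4278150/35 ≈ 122232.857; standard quotas: A 1.508, B 5.060, C 4.434, D 0.986, E 8.093, F 3.420, G 5.197, H 6.303.
Rounding down gives 1, 5, 4, 0, 8, 3, 5, 6 = 32 seats, so the divisor must be adjusted.
With modified divisor 109200: modified quotas A 1.688, B 5.663, C 4.963, D 1.103, E 9.059, F 3.828, G 5.818, H 7.055.
Rounding down: A 1, B 5, C 4, D 1, E 9, F 3, G 5, H 7 (total 35).
E receives 9.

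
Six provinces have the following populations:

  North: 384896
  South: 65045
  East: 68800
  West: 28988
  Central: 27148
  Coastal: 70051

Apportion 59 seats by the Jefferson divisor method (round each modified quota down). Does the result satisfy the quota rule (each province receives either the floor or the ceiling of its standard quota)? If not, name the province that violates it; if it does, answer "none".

Standard quotas: North 35.211, South 5.951, East 6.294, West 2.652, Central 2.484, Coastal 6.408.
Jefferson allocation: North 37, South 6, East 6, West 2, Central 2, Coastal 6.
North has quota 35.211 (lower 35, upper 36) but receives 37 — outside the quota interval.

North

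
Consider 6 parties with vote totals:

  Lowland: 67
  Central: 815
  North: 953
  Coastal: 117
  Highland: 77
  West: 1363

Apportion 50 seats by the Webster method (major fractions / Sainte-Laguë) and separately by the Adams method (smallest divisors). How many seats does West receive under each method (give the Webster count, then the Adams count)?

20 and 19

Webster: Lowland 1, Central 12, North 14, Coastal 2, Highland 1, West 20.
Adams: Lowland 1, Central 12, North 14, Coastal 2, Highland 2, West 19.
West gets 20 under Webster and 19 under Adams.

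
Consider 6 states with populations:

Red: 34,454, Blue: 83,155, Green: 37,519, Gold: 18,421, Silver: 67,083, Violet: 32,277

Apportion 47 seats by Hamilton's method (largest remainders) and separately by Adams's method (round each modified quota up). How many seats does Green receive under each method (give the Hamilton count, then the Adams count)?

6 and 7

Hamilton: Red 6, Blue 14, Green 6, Gold 3, Silver 12, Violet 6.
Adams: Red 6, Blue 14, Green 7, Gold 3, Silver 11, Violet 6.
Green gets 6 under Hamilton and 7 under Adams.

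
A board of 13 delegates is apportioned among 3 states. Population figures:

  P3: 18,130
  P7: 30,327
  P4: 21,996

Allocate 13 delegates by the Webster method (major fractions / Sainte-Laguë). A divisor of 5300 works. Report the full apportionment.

With modified divisor 5300: modified quotas P3 3.421, P7 5.722, P4 4.150.
Rounding to the nearest integer: P3 3, P7 6, P4 4 (total 13).

P3: 3, P7: 6, P4: 4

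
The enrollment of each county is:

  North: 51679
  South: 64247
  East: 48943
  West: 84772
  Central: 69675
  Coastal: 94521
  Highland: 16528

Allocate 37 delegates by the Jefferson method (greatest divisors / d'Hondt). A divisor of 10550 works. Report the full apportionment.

With modified divisor 10550: modified quotas North 4.898, South 6.090, East 4.639, West 8.035, Central 6.604, Coastal 8.959, Highland 1.567.
Rounding down: North 4, South 6, East 4, West 8, Central 6, Coastal 8, Highland 1 (total 37).

North: 4, South: 6, East: 4, West: 8, Central: 6, Coastal: 8, Highland: 1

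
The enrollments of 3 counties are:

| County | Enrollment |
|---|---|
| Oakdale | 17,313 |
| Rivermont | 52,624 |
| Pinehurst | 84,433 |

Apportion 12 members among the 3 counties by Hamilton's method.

Total 154370; standard divisor 154370/12 ≈ 12864.167.
Standard quotas: Oakdale 1.3458, Rivermont 4.0907, Pinehurst 6.5634.
Lower quotas: Oakdale 1, Rivermont 4, Pinehurst 6 (sum 11, leaving 1 seat).
Remainders in descending order: Pinehurst 0.5634, Oakdale 0.3458, Rivermont 0.0907.
Largest remainder: Pinehurst receives the extra seat.

Oakdale=1, Rivermont=4, Pinehurst=7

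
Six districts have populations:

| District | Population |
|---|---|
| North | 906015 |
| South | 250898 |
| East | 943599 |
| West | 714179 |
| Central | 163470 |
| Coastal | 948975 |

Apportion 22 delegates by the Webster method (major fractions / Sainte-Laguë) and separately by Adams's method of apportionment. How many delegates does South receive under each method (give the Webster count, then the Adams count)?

Webster: North 5, South 1, East 5, West 4, Central 1, Coastal 6.
Adams: North 5, South 2, East 5, West 4, Central 1, Coastal 5.
South gets 1 under Webster and 2 under Adams.

1 and 2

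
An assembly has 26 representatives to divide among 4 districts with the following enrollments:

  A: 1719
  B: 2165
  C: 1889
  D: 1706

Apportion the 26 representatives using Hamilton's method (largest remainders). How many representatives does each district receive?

Standard divisor: 7479 ÷ 26 ≈ 287.654.
Standard quotas: A 5.976, B 7.526, C 6.567, D 5.931.
Lower quotas: A 5, B 7, C 6, D 5 (sum 23, leaving 3 seats).
Remainders in descending order: A 0.976, D 0.931, C 0.567, B 0.526.
Largest remainders: A, D, C receive the extra seats.

A 6; B 7; C 7; D 6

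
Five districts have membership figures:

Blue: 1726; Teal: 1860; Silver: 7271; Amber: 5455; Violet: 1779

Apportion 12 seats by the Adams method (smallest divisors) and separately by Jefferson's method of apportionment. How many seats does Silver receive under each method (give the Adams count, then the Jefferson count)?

4 and 5

Adams: Blue 1, Teal 2, Silver 4, Amber 4, Violet 1.
Jefferson: Blue 1, Teal 1, Silver 5, Amber 4, Violet 1.
Silver gets 4 under Adams and 5 under Jefferson.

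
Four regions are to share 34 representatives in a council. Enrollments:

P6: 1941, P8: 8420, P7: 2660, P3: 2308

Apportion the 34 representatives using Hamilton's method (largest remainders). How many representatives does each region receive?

Standard divisor: 15329 ÷ 34 ≈ 450.853.
Standard quotas: P6 4.3052, P8 18.6757, P7 5.8999, P3 5.1192.
Lower quotas: P6 4, P8 18, P7 5, P3 5 (sum 32, leaving 2 seats).
Remainders in descending order: P7 0.8999, P8 0.6757, P6 0.3052, P3 0.1192.
The surplus seats go to P7, P8.

P6 4; P8 19; P7 6; P3 5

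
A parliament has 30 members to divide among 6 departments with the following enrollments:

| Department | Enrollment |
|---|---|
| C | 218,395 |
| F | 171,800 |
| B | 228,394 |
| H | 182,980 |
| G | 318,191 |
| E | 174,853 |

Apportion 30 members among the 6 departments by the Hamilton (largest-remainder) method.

C=5, F=4, B=5, H=4, G=8, E=4

Standard divisor: 1294613 ÷ 30 ≈ 43153.767.
Standard quotas: C 5.0609, F 3.9811, B 5.2926, H 4.2402, G 7.3734, E 4.0519.
Lower quotas: C 5, F 3, B 5, H 4, G 7, E 4 (sum 28, leaving 2 seats).
Remainders in descending order: F 0.9811, G 0.3734, B 0.2926, H 0.2402, C 0.0609, E 0.0519.
Largest remainders: F, G receive the extra seats.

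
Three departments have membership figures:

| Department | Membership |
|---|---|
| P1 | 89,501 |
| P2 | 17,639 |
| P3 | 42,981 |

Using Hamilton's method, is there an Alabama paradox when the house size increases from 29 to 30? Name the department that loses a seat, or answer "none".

At 29 seats: P1 17, P2 4, P3 8.
At 30 seats: P1 18, P2 3, P3 9.
P2 drops from 4 to 3.

P2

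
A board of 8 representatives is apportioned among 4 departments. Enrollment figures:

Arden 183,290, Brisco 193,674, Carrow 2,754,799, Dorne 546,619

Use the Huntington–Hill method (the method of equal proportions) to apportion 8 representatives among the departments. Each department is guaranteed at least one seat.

With divisor 559473: modified quotas Arden 0.328, Brisco 0.346, Carrow 4.924, Dorne 0.977.
Geometric-mean thresholds: Arden (min 1), Brisco (min 1), Carrow √(4·5)=4.472, Dorne (min 1).
Each quota rounded against its threshold gives Arden 1, Brisco 1, Carrow 5, Dorne 1 (total 8).

Arden: 1, Brisco: 1, Carrow: 5, Dorne: 1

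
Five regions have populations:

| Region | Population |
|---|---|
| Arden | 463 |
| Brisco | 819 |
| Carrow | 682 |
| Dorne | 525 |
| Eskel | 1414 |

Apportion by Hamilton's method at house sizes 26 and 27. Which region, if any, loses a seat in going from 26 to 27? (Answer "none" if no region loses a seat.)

Dorne

At 26 seats: Arden 3, Brisco 5, Carrow 5, Dorne 4, Eskel 9.
At 27 seats: Arden 3, Brisco 6, Carrow 5, Dorne 3, Eskel 10.
Dorne drops from 4 to 3.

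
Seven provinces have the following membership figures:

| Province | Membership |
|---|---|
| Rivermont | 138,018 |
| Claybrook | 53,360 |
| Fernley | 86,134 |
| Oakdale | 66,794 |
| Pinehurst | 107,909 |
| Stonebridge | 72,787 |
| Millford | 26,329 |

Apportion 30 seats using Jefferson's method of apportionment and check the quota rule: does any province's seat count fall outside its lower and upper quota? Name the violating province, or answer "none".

Standard quotas: Rivermont 7.510, Claybrook 2.904, Fernley 4.687, Oakdale 3.635, Pinehurst 5.872, Stonebridge 3.961, Millford 1.433.
Jefferson allocation: Rivermont 8, Claybrook 3, Fernley 5, Oakdale 3, Pinehurst 6, Stonebridge 4, Millford 1.
Every allocation lies between the lower and upper quota.

none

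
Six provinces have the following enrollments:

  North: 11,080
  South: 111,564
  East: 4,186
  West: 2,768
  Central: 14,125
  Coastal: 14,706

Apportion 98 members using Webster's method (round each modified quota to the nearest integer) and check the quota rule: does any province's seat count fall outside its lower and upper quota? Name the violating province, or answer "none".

Standard quotas: North 6.854, South 69.011, East 2.589, West 1.712, Central 8.737, Coastal 9.097.
Webster allocation: North 7, South 68, East 3, West 2, Central 9, Coastal 9.
South has quota 69.011 (lower 69, upper 70) but receives 68 — outside the quota interval.

South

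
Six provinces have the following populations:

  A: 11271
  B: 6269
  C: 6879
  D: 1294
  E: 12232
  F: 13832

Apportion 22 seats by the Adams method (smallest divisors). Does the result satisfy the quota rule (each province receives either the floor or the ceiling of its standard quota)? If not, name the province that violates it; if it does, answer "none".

none

Standard quotas: A 4.789, B 2.664, C 2.923, D 0.550, E 5.197, F 5.877.
Adams allocation: A 5, B 3, C 3, D 1, E 5, F 5.
Every allocation lies between the lower and upper quota.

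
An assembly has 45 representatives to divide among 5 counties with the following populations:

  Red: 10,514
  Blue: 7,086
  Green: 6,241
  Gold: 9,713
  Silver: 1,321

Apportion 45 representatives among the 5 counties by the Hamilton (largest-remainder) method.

Standard divisor: 34875 ÷ 45 = 775.
Standard quotas: Red 13.5665, Blue 9.1432, Green 8.0529, Gold 12.5329, Silver 1.7045.
Lower quotas: Red 13, Blue 9, Green 8, Gold 12, Silver 1 (sum 43, leaving 2 seats).
Remainders in descending order: Silver 0.7045, Red 0.5665, Gold 0.5329, Blue 0.1432, Green 0.0529.
The surplus seats go to Silver, Red.

Red=14, Blue=9, Green=8, Gold=12, Silver=2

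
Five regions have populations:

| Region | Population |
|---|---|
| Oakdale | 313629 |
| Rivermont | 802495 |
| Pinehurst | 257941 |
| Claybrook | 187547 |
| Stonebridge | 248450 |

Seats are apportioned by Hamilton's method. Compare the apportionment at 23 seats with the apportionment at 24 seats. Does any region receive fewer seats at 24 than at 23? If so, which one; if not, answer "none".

none

At 23 seats: Oakdale 4, Rivermont 10, Pinehurst 3, Claybrook 3, Stonebridge 3.
At 24 seats: Oakdale 4, Rivermont 11, Pinehurst 3, Claybrook 3, Stonebridge 3.
No region's allocation decreased.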